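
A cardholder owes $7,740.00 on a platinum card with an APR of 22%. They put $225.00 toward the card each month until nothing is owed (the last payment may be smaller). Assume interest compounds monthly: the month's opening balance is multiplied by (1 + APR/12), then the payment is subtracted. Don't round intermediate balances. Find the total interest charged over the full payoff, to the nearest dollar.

Monthly rate r = 22%/12 = 1.83333% = 0.0183333.
Payoff takes n = ⌈−ln(1 − rB₀/P)/ln(1+r)⌉ = ⌈54.827⌉ = 55 payments; the last is $186.33.
Total paid = 54·$225.00 + $186.33 = $12,336.33.
Total interest = total paid − principal = $12,336.33 − $7,740.00 = $4,596.33.

$4,596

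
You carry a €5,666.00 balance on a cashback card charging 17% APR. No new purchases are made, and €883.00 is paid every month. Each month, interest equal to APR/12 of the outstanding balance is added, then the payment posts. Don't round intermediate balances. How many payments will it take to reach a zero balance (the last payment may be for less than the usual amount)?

Monthly rate r = 17%/12 = 1.41667% = 0.0141667.
Recurrence: B ← B·(1+r) − €883.00.
Month 1: interest €80.27; balance after payment €4,863.27.
Month 2: interest €68.90; balance after payment €4,049.16.
Closed form: n = −ln(1 − rB₀/P)/ln(1+r) = −ln(0.9091)/ln(1.01417) ≈ 6.775, so the balance reaches zero during payment 7.

7 months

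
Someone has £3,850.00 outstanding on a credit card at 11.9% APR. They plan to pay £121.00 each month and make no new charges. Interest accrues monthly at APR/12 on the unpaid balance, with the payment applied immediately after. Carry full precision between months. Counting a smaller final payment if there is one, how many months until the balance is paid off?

39 months

Monthly rate r = 11.9%/12 = 0.991667% = 0.00991667.
Recurrence: B ← B·(1+r) − £121.00.
Month 1: interest £38.18; balance after payment £3,767.18.
Month 2: interest £37.36; balance after payment £3,683.54.
Closed form: n = −ln(1 − rB₀/P)/ln(1+r) = −ln(0.68447)/ln(1.00992) ≈ 38.419, so the balance reaches zero during payment 39.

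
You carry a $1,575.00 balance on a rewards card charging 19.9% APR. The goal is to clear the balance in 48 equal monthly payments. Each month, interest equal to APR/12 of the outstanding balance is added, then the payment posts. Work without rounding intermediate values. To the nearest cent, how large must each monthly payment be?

$47.84

Monthly rate r = 19.9%/12 = 1.65833% = 0.0165833.
Level-payment amortization: P = B₀·r / (1 − (1+r)^(−n)) = 1575.00·0.0165833 / (1 − 1.01658^(−48)).
Denominator 1 − (1+r)^(−48) = 0.545915469.
P = 26.1187 / 0.545915469 ≈ 47.84.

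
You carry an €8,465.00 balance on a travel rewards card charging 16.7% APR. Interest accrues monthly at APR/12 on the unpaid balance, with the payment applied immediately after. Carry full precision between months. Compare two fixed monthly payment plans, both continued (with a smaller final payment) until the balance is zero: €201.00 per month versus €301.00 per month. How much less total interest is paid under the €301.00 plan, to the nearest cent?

€2,014.50

Monthly rate r = 16.7%/12 = 1.39167% = 0.0139167.
At €201.00/mo: n = ⌈−ln(1 − rB₀/P)/ln(1+r)⌉ = 64 payments (last €166.10); total interest = total paid − €8,465.00 = €4,364.10.
At €301.00/mo: 36 payments (last €279.60); total interest €2,349.60.
Interest saved = €4,364.10 − €2,349.60 = €2,014.50.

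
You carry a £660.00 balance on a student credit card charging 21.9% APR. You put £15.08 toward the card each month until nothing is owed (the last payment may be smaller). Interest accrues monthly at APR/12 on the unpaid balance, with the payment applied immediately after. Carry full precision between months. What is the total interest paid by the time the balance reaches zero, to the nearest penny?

£676.77

Monthly rate r = 21.9%/12 = 1.825% = 0.01825.
Payoff takes n = ⌈−ln(1 − rB₀/P)/ln(1+r)⌉ = ⌈88.643⌉ = 89 payments; the last is £9.73.
Total paid = 88·£15.08 + £9.73 = £1,336.77.
Total interest = total paid − principal = £1,336.77 − £660.00 = £676.77.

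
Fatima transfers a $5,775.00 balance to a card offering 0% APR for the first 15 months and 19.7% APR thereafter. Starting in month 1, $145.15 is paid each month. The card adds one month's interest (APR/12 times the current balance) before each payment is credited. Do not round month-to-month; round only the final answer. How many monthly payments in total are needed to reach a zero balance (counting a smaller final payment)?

Promo months 1–15 at r₀ = 0%/12 = 0; months 16+ at r₁ = 19.7%/12 = 0.0164167.
After month 15 (no interest yet): B = $5,775.00 − 15·$145.15 = $3,597.75.
Then at r₁ with $145.15/mo: n₂ = −ln(1 − r₁·B/P)/ln(1+r₁) ≈ 32.08 → 33 more payments.

48 payments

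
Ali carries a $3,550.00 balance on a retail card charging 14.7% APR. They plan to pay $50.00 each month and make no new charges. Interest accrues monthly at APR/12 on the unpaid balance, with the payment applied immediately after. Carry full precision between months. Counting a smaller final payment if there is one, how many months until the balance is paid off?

Monthly rate r = 14.7%/12 = 1.225% = 0.01225.
Recurrence: B ← B·(1+r) − $50.00.
Month 1: interest $43.49; balance after payment $3,543.49.
Month 2: interest $43.41; balance after payment $3,536.90.
Closed form: n = −ln(1 − rB₀/P)/ln(1+r) = −ln(0.13025)/ln(1.01225) ≈ 167.409, so the balance reaches zero during payment 168.

168 payments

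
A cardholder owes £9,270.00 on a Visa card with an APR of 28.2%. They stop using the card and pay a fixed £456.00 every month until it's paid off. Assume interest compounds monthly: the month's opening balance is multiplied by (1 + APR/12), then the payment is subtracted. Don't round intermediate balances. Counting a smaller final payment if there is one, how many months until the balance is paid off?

28 payments

Monthly rate r = 28.2%/12 = 2.35% = 0.0235.
Recurrence: B ← B·(1+r) − £456.00.
Month 1: interest £217.84; balance after payment £9,031.84.
Month 2: interest £212.25; balance after payment £8,788.09.
Closed form: n = −ln(1 − rB₀/P)/ln(1+r) = −ln(0.52227)/ln(1.0235) ≈ 27.965, so the balance reaches zero during payment 28.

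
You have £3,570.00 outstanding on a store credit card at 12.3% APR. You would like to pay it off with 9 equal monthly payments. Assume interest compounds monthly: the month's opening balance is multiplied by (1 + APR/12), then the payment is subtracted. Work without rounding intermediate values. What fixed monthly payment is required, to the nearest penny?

£417.27

Monthly rate r = 12.3%/12 = 1.025% = 0.01025.
Level-payment amortization: P = B₀·r / (1 − (1+r)^(−n)) = 3570.00·0.01025 / (1 − 1.01025^(−9)).
Denominator 1 − (1+r)^(−9) = 0.0876945528.
P = 36.5925 / 0.0876945528 ≈ 417.27.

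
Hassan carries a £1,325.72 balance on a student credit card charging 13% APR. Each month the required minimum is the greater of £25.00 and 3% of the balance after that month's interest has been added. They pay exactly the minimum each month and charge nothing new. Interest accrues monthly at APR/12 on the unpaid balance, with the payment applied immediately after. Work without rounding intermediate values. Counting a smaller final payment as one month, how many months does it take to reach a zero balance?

66 months

Monthly rate r = 13%/12 = 1.08333% = 0.0108333.
While 3% of the post-interest balance exceeds £25.00, each month B ← (B·(1+r))·(1 − 0.03), i.e. B shrinks by the factor (1+r)·0.97 = 0.98051.
This holds for months 1–25. Entering month 26 the balance is £810.46; 3% of the post-interest balance is now below £25.00, so the flat £25.00 minimum applies from here.
From month 26 a fixed £25.00 at rate r clears £810.46 in 41 more payments. Total: 25 + 41 = 66 months.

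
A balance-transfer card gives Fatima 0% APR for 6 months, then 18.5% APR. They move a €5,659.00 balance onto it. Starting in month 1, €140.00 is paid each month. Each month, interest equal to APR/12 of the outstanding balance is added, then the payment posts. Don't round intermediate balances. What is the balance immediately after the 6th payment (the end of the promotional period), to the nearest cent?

€4,819.00

Promo months 1–6 at r₀ = 0%/12 = 0; months 7+ at r₁ = 18.5%/12 = 0.0154167.
After month 6 (no interest yet): B = €5,659.00 − 6·€140.00 = €4,819.00.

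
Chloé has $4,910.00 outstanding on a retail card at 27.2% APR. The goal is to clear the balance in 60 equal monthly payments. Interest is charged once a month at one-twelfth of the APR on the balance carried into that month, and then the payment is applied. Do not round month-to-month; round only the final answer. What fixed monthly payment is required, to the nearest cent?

$150.52

Monthly rate r = 27.2%/12 = 2.26667% = 0.0226667.
Level-payment amortization: P = B₀·r / (1 − (1+r)^(−n)) = 4910.00·0.0226667 / (1 − 1.02267^(−60)).
Denominator 1 − (1+r)^(−60) = 0.739412268.
P = 111.293 / 0.739412268 ≈ 150.52.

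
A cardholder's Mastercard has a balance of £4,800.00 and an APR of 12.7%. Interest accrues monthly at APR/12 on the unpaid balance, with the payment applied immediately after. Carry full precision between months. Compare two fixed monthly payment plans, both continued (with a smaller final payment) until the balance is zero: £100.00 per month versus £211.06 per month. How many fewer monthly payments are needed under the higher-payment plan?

41 fewer payments

Monthly rate r = 12.7%/12 = 1.05833% = 0.0105833.
At £100.00/mo: n = ⌈−ln(1 − rB₀/P)/ln(1+r)⌉ = 68 payments (last £37.35); total interest = total paid − £4,800.00 = £1,937.35.
At £211.06/mo: 27 payments (last £32.71); total interest £720.27.
Payments saved = 68 − 27 = 41.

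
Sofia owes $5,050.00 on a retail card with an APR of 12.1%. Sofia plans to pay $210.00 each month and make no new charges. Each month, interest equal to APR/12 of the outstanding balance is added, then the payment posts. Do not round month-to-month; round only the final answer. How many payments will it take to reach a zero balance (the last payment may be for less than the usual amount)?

28 payments

Monthly rate r = 12.1%/12 = 1.00833% = 0.0100833.
Recurrence: B ← B·(1+r) − $210.00.
Month 1: interest $50.92; balance after payment $4,890.92.
Month 2: interest $49.32; balance after payment $4,730.24.
Closed form: n = −ln(1 − rB₀/P)/ln(1+r) = −ln(0.75752)/ln(1.01008) ≈ 27.680, so the balance reaches zero during payment 28.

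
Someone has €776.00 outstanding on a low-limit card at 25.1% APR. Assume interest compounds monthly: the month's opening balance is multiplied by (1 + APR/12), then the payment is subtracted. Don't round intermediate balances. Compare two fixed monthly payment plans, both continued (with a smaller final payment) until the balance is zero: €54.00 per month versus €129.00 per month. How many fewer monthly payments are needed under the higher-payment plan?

11 fewer payments

Monthly rate r = 25.1%/12 = 2.09167% = 0.0209167.
At €54.00/mo: n = ⌈−ln(1 − rB₀/P)/ln(1+r)⌉ = 18 payments (last €14.69); total interest = total paid − €776.00 = €156.69.
At €129.00/mo: 7 payments (last €64.32); total interest €62.32.
Payments saved = 18 − 7 = 11.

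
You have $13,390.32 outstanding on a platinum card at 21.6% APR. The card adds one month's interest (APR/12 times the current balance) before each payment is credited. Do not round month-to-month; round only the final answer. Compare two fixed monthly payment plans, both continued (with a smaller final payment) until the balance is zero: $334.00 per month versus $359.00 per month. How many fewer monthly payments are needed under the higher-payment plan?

9 fewer payments

Monthly rate r = 21.6%/12 = 1.8% = 0.018.
At $334.00/mo: n = ⌈−ln(1 − rB₀/P)/ln(1+r)⌉ = 72 payments (last $228.76); total interest = total paid − $13,390.32 = $10,552.44.
At $359.00/mo: 63 payments (last $137.22); total interest $9,004.90.
Payments saved = 72 − 63 = 9.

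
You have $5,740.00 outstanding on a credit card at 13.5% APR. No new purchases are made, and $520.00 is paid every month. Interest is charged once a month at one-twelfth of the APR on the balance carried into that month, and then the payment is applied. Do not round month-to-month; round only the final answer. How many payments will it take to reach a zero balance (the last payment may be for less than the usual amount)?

12 payments

Monthly rate r = 13.5%/12 = 1.125% = 0.01125.
Recurrence: B ← B·(1+r) − $520.00.
Month 1: interest $64.58; balance after payment $5,284.57.
Month 2: interest $59.45; balance after payment $4,824.03.
Closed form: n = −ln(1 − rB₀/P)/ln(1+r) = −ln(0.87582)/ln(1.01125) ≈ 11.853, so the balance reaches zero during payment 12.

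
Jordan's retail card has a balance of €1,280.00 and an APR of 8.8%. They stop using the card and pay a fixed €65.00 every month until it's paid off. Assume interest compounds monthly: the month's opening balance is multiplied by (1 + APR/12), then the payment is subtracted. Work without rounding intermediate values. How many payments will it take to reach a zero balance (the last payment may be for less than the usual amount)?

22 payments

Monthly rate r = 8.8%/12 = 0.733333% = 0.00733333.
Recurrence: B ← B·(1+r) − €65.00.
Month 1: interest €9.39; balance after payment €1,224.39.
Month 2: interest €8.98; balance after payment €1,168.37.
Closed form: n = −ln(1 − rB₀/P)/ln(1+r) = −ln(0.85559)/ln(1.00733) ≈ 21.346, so the balance reaches zero during payment 22.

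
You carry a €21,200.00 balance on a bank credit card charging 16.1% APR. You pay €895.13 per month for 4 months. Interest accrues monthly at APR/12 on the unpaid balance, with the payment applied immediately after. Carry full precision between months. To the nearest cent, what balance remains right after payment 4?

€18,707.61

Monthly rate r = 16.1%/12 = 1.34167% = 0.0134167.
Each month: B ← B·(1+r) − €895.13.
Month 1: interest €284.43; balance after payment €20,589.30.
Month 2: interest €276.24; balance after payment €19,970.41.
Month 3: interest €267.94; balance after payment €19,343.22.
Month 4: interest €259.52; balance after payment €18,707.61.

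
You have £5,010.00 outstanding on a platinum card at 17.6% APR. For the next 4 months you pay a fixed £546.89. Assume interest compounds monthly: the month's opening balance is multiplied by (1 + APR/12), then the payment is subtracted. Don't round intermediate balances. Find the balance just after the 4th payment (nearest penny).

Monthly rate r = 17.6%/12 = 1.46667% = 0.0146667.
Each month: B ← B·(1+r) − £546.89.
Month 1: interest £73.48; balance after payment £4,536.59.
Month 2: interest £66.54; balance after payment £4,056.24.
Month 3: interest £59.49; balance after payment £3,568.84.
Month 4: interest £52.34; balance after payment £3,074.29.

£3,074.29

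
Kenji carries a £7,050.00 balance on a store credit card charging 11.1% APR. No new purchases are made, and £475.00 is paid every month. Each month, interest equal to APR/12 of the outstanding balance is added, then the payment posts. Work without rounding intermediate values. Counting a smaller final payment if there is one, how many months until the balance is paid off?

Monthly rate r = 11.1%/12 = 0.925% = 0.00925.
Recurrence: B ← B·(1+r) − £475.00.
Month 1: interest £65.21; balance after payment £6,640.21.
Month 2: interest £61.42; balance after payment £6,226.63.
Closed form: n = −ln(1 − rB₀/P)/ln(1+r) = −ln(0.86271)/ln(1.00925) ≈ 16.039, so the balance reaches zero during payment 17.

17 payments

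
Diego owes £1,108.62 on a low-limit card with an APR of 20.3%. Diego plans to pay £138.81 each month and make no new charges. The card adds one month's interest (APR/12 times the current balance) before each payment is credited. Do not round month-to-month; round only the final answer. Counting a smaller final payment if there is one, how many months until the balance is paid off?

Monthly rate r = 20.3%/12 = 1.69167% = 0.0169167.
Recurrence: B ← B·(1+r) − £138.81.
Month 1: interest £18.75; balance after payment £988.56.
Month 2: interest £16.72; balance after payment £866.48.
Closed form: n = −ln(1 − rB₀/P)/ln(1+r) = −ln(0.86489)/ln(1.01692) ≈ 8.653, so the balance reaches zero during payment 9.

9 payments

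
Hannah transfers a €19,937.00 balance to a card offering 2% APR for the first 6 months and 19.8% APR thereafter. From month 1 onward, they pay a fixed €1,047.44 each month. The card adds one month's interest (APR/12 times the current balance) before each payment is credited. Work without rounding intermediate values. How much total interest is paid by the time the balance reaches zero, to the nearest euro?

€2,070

Promo months 1–6 at r₀ = 2%/12 = 0.00166667; months 7+ at r₁ = 19.8%/12 = 0.0165.
After month 6: iterate B ← B·(1+r₀) − €1,047.44 for 6 months → €13,826.32.
Then at r₁ with €1,047.44/mo: n₂ = −ln(1 − r₁·B/P)/ln(1+r₁) ≈ 15.01 → 16 more payments.
Total paid = 21·€1,047.44 + €10.76 = €22,007.00; interest = €22,007.00 − €19,937.00 = €2,070.00.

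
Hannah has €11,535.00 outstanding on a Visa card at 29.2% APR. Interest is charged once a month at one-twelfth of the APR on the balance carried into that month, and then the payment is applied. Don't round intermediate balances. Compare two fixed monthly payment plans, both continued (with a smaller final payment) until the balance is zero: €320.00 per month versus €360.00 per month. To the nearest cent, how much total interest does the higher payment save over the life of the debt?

€5,257.17

Monthly rate r = 29.2%/12 = 2.43333% = 0.0243333.
At €320.00/mo: n = ⌈−ln(1 − rB₀/P)/ln(1+r)⌉ = 88 payments (last €68.01); total interest = total paid − €11,535.00 = €16,373.01.
At €360.00/mo: 63 payments (last €330.84); total interest €11,115.84.
Interest saved = €16,373.01 − €11,115.84 = €5,257.17.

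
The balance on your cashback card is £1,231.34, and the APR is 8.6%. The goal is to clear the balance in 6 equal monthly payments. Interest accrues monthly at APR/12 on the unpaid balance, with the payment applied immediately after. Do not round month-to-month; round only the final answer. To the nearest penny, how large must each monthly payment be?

£210.40

Monthly rate r = 8.6%/12 = 0.716667% = 0.00716667.
Level-payment amortization: P = B₀·r / (1 − (1+r)^(−n)) = 1231.34·0.00716667 / (1 − 1.00717^(−6)).
Denominator 1 − (1+r)^(−6) = 0.0419417019.
P = 8.8246 / 0.0419417019 ≈ 210.40.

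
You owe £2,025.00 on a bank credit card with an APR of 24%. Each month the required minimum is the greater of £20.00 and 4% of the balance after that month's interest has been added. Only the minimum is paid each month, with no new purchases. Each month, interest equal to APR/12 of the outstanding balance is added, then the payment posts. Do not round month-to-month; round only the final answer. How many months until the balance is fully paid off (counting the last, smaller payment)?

Monthly rate r = 24%/12 = 2% = 0.02.
While 4% of the post-interest balance exceeds £20.00, each month B ← (B·(1+r))·(1 − 0.04), i.e. B shrinks by the factor (1+r)·0.96 = 0.9792.
This holds for months 1–68. Entering month 69 the balance is £484.93; 4% of the post-interest balance is now below £20.00, so the flat £20.00 minimum applies from here.
From month 69 a fixed £20.00 at rate r clears £484.93 in 34 more payments. Total: 68 + 34 = 102 months.

102 months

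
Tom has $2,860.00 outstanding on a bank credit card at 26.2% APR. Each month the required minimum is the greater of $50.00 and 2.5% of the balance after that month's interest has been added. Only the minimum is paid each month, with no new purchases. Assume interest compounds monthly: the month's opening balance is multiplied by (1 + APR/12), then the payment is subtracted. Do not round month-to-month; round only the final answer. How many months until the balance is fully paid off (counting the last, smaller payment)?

Monthly rate r = 26.2%/12 = 2.18333% = 0.0218333.
While 2.5% of the post-interest balance exceeds $50.00, each month B ← (B·(1+r))·(1 − 0.025), i.e. B shrinks by the factor (1+r)·0.975 = 0.99629.
This holds for months 1–102. Entering month 103 the balance is $1,957.06; 2.5% of the post-interest balance is now below $50.00, so the flat $50.00 minimum applies from here.
From month 103 a fixed $50.00 at rate r clears $1,957.06 in 90 more payments. Total: 102 + 90 = 192 months.

192 months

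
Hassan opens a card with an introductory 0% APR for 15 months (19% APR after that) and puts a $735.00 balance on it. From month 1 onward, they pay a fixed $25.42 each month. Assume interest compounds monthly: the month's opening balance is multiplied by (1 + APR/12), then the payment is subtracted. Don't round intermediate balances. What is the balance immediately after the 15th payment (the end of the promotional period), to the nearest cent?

Promo months 1–15 at r₀ = 0%/12 = 0; months 16+ at r₁ = 19%/12 = 0.0158333.
After month 15 (no interest yet): B = $735.00 − 15·$25.42 = $353.70.

$353.70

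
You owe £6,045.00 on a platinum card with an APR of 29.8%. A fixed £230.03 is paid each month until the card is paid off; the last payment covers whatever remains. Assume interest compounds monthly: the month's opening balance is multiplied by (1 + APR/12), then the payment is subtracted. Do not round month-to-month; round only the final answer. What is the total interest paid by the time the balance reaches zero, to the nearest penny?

Monthly rate r = 29.8%/12 = 2.48333% = 0.0248333.
Payoff takes n = ⌈−ln(1 − rB₀/P)/ln(1+r)⌉ = ⌈43.101⌉ = 44 payments; the last is £23.58.
Total paid = 43·£230.03 + £23.58 = £9,914.87.
Total interest = total paid − principal = £9,914.87 − £6,045.00 = £3,869.87.

£3,869.87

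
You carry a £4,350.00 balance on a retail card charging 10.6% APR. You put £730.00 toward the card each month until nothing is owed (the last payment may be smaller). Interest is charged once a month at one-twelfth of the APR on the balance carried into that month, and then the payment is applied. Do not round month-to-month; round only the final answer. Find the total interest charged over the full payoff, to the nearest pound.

Monthly rate r = 10.6%/12 = 0.883333% = 0.00883333.
Payoff takes n = ⌈−ln(1 − rB₀/P)/ln(1+r)⌉ = ⌈6.148⌉ = 7 payments; the last is £108.78.
Total paid = 6·£730.00 + £108.78 = £4,488.78.
Total interest = total paid − principal = £4,488.78 − £4,350.00 = £138.78.

£139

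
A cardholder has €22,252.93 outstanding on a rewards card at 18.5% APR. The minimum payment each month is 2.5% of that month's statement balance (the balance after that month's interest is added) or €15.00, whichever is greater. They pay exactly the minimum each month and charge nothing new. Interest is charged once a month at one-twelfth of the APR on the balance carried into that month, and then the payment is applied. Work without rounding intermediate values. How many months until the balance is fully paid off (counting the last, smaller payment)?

Monthly rate r = 18.5%/12 = 1.54167% = 0.0154167.
While 2.5% of the post-interest balance exceeds €15.00, each month B ← (B·(1+r))·(1 − 0.025), i.e. B shrinks by the factor (1+r)·0.975 = 0.99003.
This holds for months 1–363. Entering month 364 the balance is €586.06; 2.5% of the post-interest balance is now below €15.00, so the flat €15.00 minimum applies from here.
From month 364 a fixed €15.00 at rate r clears €586.06 in 61 more payments. Total: 363 + 61 = 424 months.

424 months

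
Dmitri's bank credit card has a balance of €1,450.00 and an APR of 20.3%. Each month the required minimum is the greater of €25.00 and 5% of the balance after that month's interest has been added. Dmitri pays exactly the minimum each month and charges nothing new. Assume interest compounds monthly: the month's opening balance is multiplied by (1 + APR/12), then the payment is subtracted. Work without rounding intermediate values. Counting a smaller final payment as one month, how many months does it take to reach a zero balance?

56 months

Monthly rate r = 20.3%/12 = 1.69167% = 0.0169167.
While 5% of the post-interest balance exceeds €25.00, each month B ← (B·(1+r))·(1 − 0.05), i.e. B shrinks by the factor (1+r)·0.95 = 0.96607.
This holds for months 1–32. Entering month 33 the balance is €480.46; 5% of the post-interest balance is now below €25.00, so the flat €25.00 minimum applies from here.
From month 33 a fixed €25.00 at rate r clears €480.46 in 24 more payments. Total: 32 + 24 = 56 months.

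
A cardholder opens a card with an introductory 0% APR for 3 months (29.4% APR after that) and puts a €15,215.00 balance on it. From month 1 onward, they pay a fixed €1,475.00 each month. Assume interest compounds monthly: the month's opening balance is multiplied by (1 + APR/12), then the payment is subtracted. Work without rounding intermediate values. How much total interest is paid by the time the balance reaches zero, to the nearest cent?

Promo months 1–3 at r₀ = 0%/12 = 0; months 4+ at r₁ = 29.4%/12 = 0.0245.
After month 3 (no interest yet): B = €15,215.00 − 3·€1,475.00 = €10,790.00.
Then at r₁ with €1,475.00/mo: n₂ = −ln(1 − r₁·B/P)/ln(1+r₁) ≈ 8.16 → 9 more payments.
Total paid = 11·€1,475.00 + €238.07 = €16,463.07; interest = €16,463.07 − €15,215.00 = €1,248.07.

€1,248.07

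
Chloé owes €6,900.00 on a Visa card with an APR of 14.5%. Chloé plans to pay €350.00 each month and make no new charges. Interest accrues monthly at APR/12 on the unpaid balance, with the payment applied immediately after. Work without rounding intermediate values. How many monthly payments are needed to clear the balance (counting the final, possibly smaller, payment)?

Monthly rate r = 14.5%/12 = 1.20833% = 0.0120833.
Recurrence: B ← B·(1+r) − €350.00.
Month 1: interest €83.38; balance after payment €6,633.38.
Month 2: interest €80.15; balance after payment €6,363.53.
Closed form: n = −ln(1 − rB₀/P)/ln(1+r) = −ln(0.76179)/ln(1.01208) ≈ 22.654, so the balance reaches zero during payment 23.

23 months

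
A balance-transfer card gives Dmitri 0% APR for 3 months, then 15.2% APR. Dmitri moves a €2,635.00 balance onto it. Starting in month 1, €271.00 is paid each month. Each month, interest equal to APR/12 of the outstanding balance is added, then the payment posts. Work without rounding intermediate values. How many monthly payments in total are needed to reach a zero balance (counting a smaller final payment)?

11 payments

Promo months 1–3 at r₀ = 0%/12 = 0; months 4+ at r₁ = 15.2%/12 = 0.0126667.
After month 3 (no interest yet): B = €2,635.00 − 3·€271.00 = €1,822.00.
Then at r₁ with €271.00/mo: n₂ = −ln(1 − r₁·B/P)/ln(1+r₁) ≈ 7.07 → 8 more payments.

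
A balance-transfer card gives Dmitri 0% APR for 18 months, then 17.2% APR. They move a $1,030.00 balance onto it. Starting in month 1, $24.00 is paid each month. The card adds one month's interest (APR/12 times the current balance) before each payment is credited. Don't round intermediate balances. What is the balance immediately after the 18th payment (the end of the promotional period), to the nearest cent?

$598.00

Promo months 1–18 at r₀ = 0%/12 = 0; months 19+ at r₁ = 17.2%/12 = 0.0143333.
After month 18 (no interest yet): B = $1,030.00 − 18·$24.00 = $598.00.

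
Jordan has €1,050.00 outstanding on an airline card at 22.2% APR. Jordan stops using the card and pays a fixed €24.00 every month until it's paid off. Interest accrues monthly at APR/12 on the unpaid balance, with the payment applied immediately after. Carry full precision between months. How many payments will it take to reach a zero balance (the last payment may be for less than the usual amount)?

Monthly rate r = 22.2%/12 = 1.85% = 0.0185.
Recurrence: B ← B·(1+r) − €24.00.
Month 1: interest €19.43; balance after payment €1,045.42.
Month 2: interest €19.34; balance after payment €1,040.77.
Closed form: n = −ln(1 − rB₀/P)/ln(1+r) = −ln(0.19062)/ln(1.0185) ≈ 90.418, so the balance reaches zero during payment 91.

91 months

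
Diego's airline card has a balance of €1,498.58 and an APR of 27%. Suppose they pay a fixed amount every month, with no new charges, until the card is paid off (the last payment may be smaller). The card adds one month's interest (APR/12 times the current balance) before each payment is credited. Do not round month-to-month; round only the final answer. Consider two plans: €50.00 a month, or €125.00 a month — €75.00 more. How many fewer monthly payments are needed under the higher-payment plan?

36 fewer payments

Monthly rate r = 27%/12 = 2.25% = 0.0225.
At €50.00/mo: n = ⌈−ln(1 − rB₀/P)/ln(1+r)⌉ = 51 payments (last €21.34); total interest = total paid − €1,498.58 = €1,022.76.
At €125.00/mo: 15 payments (last €16.18); total interest €267.60.
Payments saved = 51 − 15 = 36.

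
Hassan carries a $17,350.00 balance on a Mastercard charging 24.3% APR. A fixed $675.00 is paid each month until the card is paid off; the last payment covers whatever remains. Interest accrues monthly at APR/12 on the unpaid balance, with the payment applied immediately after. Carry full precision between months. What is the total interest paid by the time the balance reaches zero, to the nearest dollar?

Monthly rate r = 24.3%/12 = 2.025% = 0.02025.
Payoff takes n = ⌈−ln(1 − rB₀/P)/ln(1+r)⌉ = ⌈36.663⌉ = 37 payments; the last is $449.13.
Total paid = 36·$675.00 + $449.13 = $24,749.13.
Total interest = total paid − principal = $24,749.13 − $17,350.00 = $7,399.13.

$7,399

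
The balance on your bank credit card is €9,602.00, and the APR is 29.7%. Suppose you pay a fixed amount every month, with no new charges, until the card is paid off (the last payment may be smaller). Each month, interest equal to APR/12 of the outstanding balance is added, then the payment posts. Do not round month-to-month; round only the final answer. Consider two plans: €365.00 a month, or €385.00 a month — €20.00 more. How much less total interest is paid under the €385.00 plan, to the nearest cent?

€594.98

Monthly rate r = 29.7%/12 = 2.475% = 0.02475.
At €365.00/mo: n = ⌈−ln(1 − rB₀/P)/ln(1+r)⌉ = 44 payments (last €25.08); total interest = total paid − €9,602.00 = €6,118.08.
At €385.00/mo: 40 payments (last €110.10); total interest €5,523.10.
Interest saved = €6,118.08 − €5,523.10 = €594.98.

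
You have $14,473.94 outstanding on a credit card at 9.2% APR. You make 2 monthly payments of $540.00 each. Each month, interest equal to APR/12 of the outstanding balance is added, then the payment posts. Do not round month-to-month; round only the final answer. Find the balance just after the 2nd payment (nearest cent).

$13,612.58

Monthly rate r = 9.2%/12 = 0.766667% = 0.00766667.
Each month: B ← B·(1+r) − $540.00.
Month 1: interest $110.97; balance after payment $14,044.91.
Month 2: interest $107.68; balance after payment $13,612.58.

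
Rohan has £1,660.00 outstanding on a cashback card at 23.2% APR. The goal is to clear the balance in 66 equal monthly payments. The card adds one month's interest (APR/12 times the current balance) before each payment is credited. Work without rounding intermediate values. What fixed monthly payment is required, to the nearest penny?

Monthly rate r = 23.2%/12 = 1.93333% = 0.0193333.
Level-payment amortization: P = B₀·r / (1 − (1+r)^(−n)) = 1660.00·0.0193333 / (1 − 1.01933^(−66)).
Denominator 1 − (1+r)^(−66) = 0.717428042.
P = 32.0933 / 0.717428042 ≈ 44.73.

£44.73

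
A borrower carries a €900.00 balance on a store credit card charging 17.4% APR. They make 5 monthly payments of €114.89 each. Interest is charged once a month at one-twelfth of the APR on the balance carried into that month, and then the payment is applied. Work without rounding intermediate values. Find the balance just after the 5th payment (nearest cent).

€375.82

Monthly rate r = 17.4%/12 = 1.45% = 0.0145.
Each month: B ← B·(1+r) − €114.89.
Month 1: interest €13.05; balance after payment €798.16.
Month 2: interest €11.57; balance after payment €694.84.
Month 3: interest €10.08; balance after payment €590.03.
Month 4: interest €8.56; balance after payment €483.69.
Month 5: interest €7.01; balance after payment €375.82.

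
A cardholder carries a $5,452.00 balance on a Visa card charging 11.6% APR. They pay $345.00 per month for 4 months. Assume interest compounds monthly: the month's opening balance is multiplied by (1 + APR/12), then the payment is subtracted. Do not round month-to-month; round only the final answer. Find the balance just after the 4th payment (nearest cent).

Monthly rate r = 11.6%/12 = 0.966667% = 0.00966667.
Each month: B ← B·(1+r) − $345.00.
Month 1: interest $52.70; balance after payment $5,159.70.
Month 2: interest $49.88; balance after payment $4,864.58.
Month 3: interest $47.02; balance after payment $4,566.60.
Month 4: interest $44.14; balance after payment $4,265.75.

$4,265.75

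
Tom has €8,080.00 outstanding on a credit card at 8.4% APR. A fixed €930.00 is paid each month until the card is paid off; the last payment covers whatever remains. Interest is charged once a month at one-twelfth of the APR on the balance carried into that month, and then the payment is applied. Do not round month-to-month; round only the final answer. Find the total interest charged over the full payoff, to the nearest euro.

Monthly rate r = 8.4%/12 = 0.7% = 0.007.
Payoff takes n = ⌈−ln(1 − rB₀/P)/ln(1+r)⌉ = ⌈8.995⌉ = 9 payments; the last is €925.30.
Total paid = 8·€930.00 + €925.30 = €8,365.30.
Total interest = total paid − principal = €8,365.30 − €8,080.00 = €285.30.

€285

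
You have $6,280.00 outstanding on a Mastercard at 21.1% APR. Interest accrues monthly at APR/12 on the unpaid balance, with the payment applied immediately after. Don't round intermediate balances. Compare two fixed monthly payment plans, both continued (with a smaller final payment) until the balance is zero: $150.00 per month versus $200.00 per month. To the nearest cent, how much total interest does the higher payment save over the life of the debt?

Monthly rate r = 21.1%/12 = 1.75833% = 0.0175833.
At $150.00/mo: n = ⌈−ln(1 − rB₀/P)/ln(1+r)⌉ = 77 payments (last $66.37); total interest = total paid − $6,280.00 = $5,186.37.
At $200.00/mo: 47 payments (last $16.40); total interest $2,936.40.
Interest saved = $5,186.37 − $2,936.40 = $2,249.97.

$2,249.97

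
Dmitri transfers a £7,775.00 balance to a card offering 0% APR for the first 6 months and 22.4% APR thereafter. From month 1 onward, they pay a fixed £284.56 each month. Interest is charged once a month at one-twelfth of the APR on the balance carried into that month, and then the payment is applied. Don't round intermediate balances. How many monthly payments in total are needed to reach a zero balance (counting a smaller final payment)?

Promo months 1–6 at r₀ = 0%/12 = 0; months 7+ at r₁ = 22.4%/12 = 0.0186667.
After month 6 (no interest yet): B = £7,775.00 − 6·£284.56 = £6,067.64.
Then at r₁ with £284.56/mo: n₂ = −ln(1 − r₁·B/P)/ln(1+r₁) ≈ 27.44 → 28 more payments.

34 months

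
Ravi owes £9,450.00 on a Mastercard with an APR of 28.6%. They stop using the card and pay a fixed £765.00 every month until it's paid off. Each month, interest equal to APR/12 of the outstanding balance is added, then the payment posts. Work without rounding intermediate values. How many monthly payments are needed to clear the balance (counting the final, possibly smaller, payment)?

Monthly rate r = 28.6%/12 = 2.38333% = 0.0238333.
Recurrence: B ← B·(1+r) − £765.00.
Month 1: interest £225.23; balance after payment £8,910.23.
Month 2: interest £212.36; balance after payment £8,357.59.
Closed form: n = −ln(1 − rB₀/P)/ln(1+r) = −ln(0.70559)/ln(1.02383) ≈ 14.805, so the balance reaches zero during payment 15.

15 months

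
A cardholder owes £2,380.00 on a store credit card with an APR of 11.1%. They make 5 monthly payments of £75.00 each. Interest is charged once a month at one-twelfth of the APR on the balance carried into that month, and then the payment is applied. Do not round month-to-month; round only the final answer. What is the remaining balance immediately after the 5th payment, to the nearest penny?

Monthly rate r = 11.1%/12 = 0.925% = 0.00925.
Each month: B ← B·(1+r) − £75.00.
Month 1: interest £22.02; balance after payment £2,327.01.
Month 2: interest £21.52; balance after payment £2,273.54.
Month 3: interest £21.03; balance after payment £2,219.57.
Month 4: interest £20.53; balance after payment £2,165.10.
Month 5: interest £20.03; balance after payment £2,110.13.

£2,110.13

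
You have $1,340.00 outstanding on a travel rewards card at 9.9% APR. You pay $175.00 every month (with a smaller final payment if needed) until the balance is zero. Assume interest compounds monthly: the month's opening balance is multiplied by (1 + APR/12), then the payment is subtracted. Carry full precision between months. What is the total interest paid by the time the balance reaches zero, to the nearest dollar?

Monthly rate r = 9.9%/12 = 0.825% = 0.00825.
Payoff takes n = ⌈−ln(1 − rB₀/P)/ln(1+r)⌉ = ⌈7.942⌉ = 8 payments; the last is $164.94.
Total paid = 7·$175.00 + $164.94 = $1,389.94.
Total interest = total paid − principal = $1,389.94 − $1,340.00 = $49.94.

$50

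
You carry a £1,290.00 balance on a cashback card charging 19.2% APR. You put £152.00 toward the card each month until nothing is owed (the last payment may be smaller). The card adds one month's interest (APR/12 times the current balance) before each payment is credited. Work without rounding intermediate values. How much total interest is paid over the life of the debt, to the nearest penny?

£107.67

Monthly rate r = 19.2%/12 = 1.6% = 0.016.
Payoff takes n = ⌈−ln(1 − rB₀/P)/ln(1+r)⌉ = ⌈9.194⌉ = 10 payments; the last is £29.67.
Total paid = 9·£152.00 + £29.67 = £1,397.67.
Total interest = total paid − principal = £1,397.67 − £1,290.00 = £107.67.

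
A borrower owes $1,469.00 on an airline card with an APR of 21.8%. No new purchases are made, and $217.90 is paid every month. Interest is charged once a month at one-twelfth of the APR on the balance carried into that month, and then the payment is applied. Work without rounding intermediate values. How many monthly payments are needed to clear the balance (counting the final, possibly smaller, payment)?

8 payments

Monthly rate r = 21.8%/12 = 1.81667% = 0.0181667.
Recurrence: B ← B·(1+r) − $217.90.
Month 1: interest $26.69; balance after payment $1,277.79.
Month 2: interest $23.21; balance after payment $1,083.10.
Closed form: n = −ln(1 − rB₀/P)/ln(1+r) = −ln(0.87753)/ln(1.01817) ≈ 7.257, so the balance reaches zero during payment 8.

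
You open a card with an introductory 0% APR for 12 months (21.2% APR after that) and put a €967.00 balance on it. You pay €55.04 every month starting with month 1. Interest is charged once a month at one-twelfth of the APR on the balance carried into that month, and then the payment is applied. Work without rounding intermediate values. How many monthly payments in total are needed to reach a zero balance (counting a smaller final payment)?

18 payments

Promo months 1–12 at r₀ = 0%/12 = 0; months 13+ at r₁ = 21.2%/12 = 0.0176667.
After month 12 (no interest yet): B = €967.00 − 12·€55.04 = €306.52.
Then at r₁ with €55.04/mo: n₂ = −ln(1 − r₁·B/P)/ln(1+r₁) ≈ 5.91 → 6 more payments.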